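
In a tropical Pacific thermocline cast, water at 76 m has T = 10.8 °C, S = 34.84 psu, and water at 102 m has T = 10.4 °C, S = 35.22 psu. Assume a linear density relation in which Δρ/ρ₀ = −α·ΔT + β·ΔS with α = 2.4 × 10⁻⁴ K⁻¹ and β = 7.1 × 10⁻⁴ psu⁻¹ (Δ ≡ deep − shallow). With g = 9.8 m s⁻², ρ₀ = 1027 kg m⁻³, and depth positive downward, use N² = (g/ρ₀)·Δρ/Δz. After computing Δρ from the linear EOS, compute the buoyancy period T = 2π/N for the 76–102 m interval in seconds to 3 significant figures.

ΔT = -0.4 K, ΔS = +0.38 psu (deep − shallow).
Δρ/ρ₀ = −αΔT + βΔS = 9.60 × 10⁻⁵ + 2.698 × 10⁻⁴ = 3.658 × 10⁻⁴, so Δρ ≈ 0.3757 kg m⁻³.
N² = (g/ρ₀)·Δρ/Δz = g·(Δρ/ρ₀)/Δz = 9.8 × 3.658 × 10⁻⁴ / 26 = 1.3788 × 10⁻⁴ s⁻².
N = √(1.3788 × 10⁻⁴) = 0.011742 rad s⁻¹ → T = 2π/N = 535.10 s ≈ 535 s.

535 s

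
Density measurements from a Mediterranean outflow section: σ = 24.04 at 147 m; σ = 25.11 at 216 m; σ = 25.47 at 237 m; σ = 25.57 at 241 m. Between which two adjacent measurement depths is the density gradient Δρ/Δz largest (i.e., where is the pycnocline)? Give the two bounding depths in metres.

Compute the density gradient over each adjacent pair:
  147–216 m: Δρ/Δz = 1.07/69 = 0.016 kg m⁻⁴
  216–237 m: Δρ/Δz = 0.36/21 = 0.017 kg m⁻⁴
  237–241 m: Δρ/Δz = 0.10/4 = 0.025 kg m⁻⁴
The largest gradient is in the 237–241 m interval — the pycnocline.

237–241 m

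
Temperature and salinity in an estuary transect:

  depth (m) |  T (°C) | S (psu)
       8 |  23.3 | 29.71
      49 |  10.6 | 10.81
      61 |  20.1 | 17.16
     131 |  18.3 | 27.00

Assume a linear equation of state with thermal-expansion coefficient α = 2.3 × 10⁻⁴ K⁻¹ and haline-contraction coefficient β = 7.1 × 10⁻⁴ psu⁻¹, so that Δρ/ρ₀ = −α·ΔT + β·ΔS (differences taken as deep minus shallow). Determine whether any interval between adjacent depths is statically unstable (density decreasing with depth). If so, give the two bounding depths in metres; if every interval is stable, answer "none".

Evaluate Δρ/ρ₀ = −αΔT + βΔS across each adjacent pair:
  8–49 m: −αΔT+βΔS = −(2.3 × 10⁻⁴)(-12.7)+(7.1 × 10⁻⁴)(-18.90) = -0.010 → UNSTABLE
  49–61 m: −αΔT+βΔS = −(2.3 × 10⁻⁴)(+9.5)+(7.1 × 10⁻⁴)(+6.35) = 2.3 × 10⁻³ → stable
  61–131 m: −αΔT+βΔS = −(2.3 × 10⁻⁴)(-1.8)+(7.1 × 10⁻⁴)(+9.84) = 7.4 × 10⁻³ → stable
The 8–49 m interval has Δρ < 0: lighter water underlies denser water.

8–49 m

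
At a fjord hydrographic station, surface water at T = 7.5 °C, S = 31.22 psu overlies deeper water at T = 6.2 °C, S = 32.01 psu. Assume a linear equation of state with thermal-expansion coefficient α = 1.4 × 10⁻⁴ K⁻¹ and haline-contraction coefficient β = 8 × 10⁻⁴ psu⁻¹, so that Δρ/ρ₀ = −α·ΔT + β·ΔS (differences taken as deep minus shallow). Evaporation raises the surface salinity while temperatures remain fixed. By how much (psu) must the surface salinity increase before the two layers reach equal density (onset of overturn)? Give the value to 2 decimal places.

Neutral buoyancy requires −α(T_deep − T_surf) + β(S_deep − S_surf′) = 0.
S_surf′ = S_deep − (α/β)·ΔT = 32.01 − (1.4 × 10⁻⁴/8 × 10⁻⁴)·(-1.3) = 32.2375 psu.
Increase required: 32.2375 − 31.22 = 1.0175 psu.

1.02 psu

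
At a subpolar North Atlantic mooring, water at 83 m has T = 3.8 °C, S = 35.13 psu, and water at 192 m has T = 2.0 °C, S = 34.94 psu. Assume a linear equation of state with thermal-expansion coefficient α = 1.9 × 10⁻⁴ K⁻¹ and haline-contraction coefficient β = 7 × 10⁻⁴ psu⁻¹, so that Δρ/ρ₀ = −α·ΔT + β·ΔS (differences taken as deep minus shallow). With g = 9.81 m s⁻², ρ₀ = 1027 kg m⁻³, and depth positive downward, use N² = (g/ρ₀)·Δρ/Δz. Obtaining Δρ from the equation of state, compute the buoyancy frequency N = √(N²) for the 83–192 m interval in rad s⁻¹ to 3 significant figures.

4.34 × 10⁻³ rad s⁻¹

ΔT = -1.8 K, ΔS = -0.19 psu (deep − shallow).
Δρ/ρ₀ = −αΔT + βΔS = 3.42 × 10⁻⁴ − 1.33 × 10⁻⁴ = 2.09 × 10⁻⁴, so Δρ ≈ 0.2146 kg m⁻³.
N² = (g/ρ₀)·Δρ/Δz = g·(Δρ/ρ₀)/Δz = 9.81 × 2.09 × 10⁻⁴ / 109 = 1.8810 × 10⁻⁵ s⁻².
N = √(1.8810 × 10⁻⁵) = 4.3370 × 10⁻³ rad s⁻¹ ≈ 4.34 × 10⁻³ rad s⁻¹.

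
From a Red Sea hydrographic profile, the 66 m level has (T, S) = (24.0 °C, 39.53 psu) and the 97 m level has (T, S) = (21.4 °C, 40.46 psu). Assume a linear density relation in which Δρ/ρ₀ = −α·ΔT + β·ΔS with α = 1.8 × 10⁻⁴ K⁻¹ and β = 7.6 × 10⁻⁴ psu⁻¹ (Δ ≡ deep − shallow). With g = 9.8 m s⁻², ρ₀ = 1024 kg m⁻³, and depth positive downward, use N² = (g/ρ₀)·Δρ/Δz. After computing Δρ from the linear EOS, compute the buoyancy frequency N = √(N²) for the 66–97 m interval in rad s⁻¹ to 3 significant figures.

0.0193 rad s⁻¹

ΔT = -2.6 K, ΔS = +0.93 psu (deep − shallow).
Δρ/ρ₀ = −αΔT + βΔS = 4.68 × 10⁻⁴ + 7.068 × 10⁻⁴ = 1.1748 × 10⁻³, so Δρ ≈ 1.203 kg m⁻³.
N² = (g/ρ₀)·Δρ/Δz = g·(Δρ/ρ₀)/Δz = 9.8 × 1.1748 × 10⁻³ / 31 = 3.7139 × 10⁻⁴ s⁻².
N = √(3.7139 × 10⁻⁴) = 0.019271 rad s⁻¹ ≈ 0.0193 rad s⁻¹.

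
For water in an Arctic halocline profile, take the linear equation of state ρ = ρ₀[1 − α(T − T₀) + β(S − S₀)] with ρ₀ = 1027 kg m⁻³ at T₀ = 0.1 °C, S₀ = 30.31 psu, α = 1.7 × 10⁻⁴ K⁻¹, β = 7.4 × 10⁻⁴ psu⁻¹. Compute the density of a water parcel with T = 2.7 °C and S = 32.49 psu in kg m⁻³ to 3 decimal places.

1028.203 kg m⁻³

T − T₀ = +2.6 K, S − S₀ = +2.18 psu.
Bracket = 1 − α·(+2.6) + β·(+2.18) = 1 + (1.1712 × 10⁻³) = 1.0011712.
ρ = 1027 × 1.0011712 = 1028.203 kg m⁻³.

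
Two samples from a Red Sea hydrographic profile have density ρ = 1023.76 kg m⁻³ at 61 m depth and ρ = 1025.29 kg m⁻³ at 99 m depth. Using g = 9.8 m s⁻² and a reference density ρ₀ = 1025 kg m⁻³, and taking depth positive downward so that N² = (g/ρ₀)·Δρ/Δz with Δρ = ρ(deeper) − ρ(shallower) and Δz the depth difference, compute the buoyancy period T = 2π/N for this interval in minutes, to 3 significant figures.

5.34 min

Δρ = 1025.29 − 1023.76 = 1.53 kg m⁻³ over Δz = 99 − 61 = 38 m.
N² = (9.8/1025) × (1.53/38) = 3.8496 × 10⁻⁴ s⁻².
N = √(3.8496 × 10⁻⁴) = 0.019620 rad s⁻¹, so T = 2π/N = 320.24 s = 5.3373 min ≈ 5.34 min.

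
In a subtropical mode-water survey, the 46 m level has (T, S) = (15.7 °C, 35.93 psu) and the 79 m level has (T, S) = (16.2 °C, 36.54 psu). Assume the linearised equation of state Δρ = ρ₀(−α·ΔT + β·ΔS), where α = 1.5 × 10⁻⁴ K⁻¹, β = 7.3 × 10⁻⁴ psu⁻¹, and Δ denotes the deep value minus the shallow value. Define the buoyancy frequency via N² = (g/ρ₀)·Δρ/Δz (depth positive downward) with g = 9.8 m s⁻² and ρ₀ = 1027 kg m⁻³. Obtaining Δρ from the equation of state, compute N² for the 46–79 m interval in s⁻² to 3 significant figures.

ΔT = +0.5 K, ΔS = +0.61 psu (deep − shallow).
Δρ/ρ₀ = −αΔT + βΔS = -7.50 × 10⁻⁵ + 4.453 × 10⁻⁴ = 3.703 × 10⁻⁴, so Δρ ≈ 0.3803 kg m⁻³.
N² = (g/ρ₀)·Δρ/Δz = g·(Δρ/ρ₀)/Δz = 9.8 × 3.703 × 10⁻⁴ / 33 = 1.0997 × 10⁻⁴ s⁻² ≈ 1.10 × 10⁻⁴ s⁻².

1.10 × 10⁻⁴ s⁻²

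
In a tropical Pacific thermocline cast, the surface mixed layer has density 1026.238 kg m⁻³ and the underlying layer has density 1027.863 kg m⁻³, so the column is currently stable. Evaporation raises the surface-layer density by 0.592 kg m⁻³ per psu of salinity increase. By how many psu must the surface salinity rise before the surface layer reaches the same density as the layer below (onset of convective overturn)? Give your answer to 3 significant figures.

Density deficit of the surface layer: 1027.863 − 1026.238 = 1.625 kg m⁻³.
Required change = 1.625 / 0.592 = 2.74 psu.

2.74 psu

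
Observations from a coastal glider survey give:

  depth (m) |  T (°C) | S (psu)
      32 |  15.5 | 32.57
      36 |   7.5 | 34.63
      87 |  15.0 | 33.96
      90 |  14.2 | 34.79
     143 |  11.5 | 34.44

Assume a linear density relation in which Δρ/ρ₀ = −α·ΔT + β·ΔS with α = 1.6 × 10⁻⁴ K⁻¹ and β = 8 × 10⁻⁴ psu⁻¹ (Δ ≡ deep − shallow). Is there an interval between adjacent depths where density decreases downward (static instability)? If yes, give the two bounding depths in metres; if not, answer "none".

36–87 m

Evaluate Δρ/ρ₀ = −αΔT + βΔS across each adjacent pair:
  32–36 m: −αΔT+βΔS = −(1.6 × 10⁻⁴)(-8.0)+(8 × 10⁻⁴)(+2.06) = 2.9 × 10⁻³ → stable
  36–87 m: −αΔT+βΔS = −(1.6 × 10⁻⁴)(+7.5)+(8 × 10⁻⁴)(-0.67) = -1.7 × 10⁻³ → UNSTABLE
  87–90 m: −αΔT+βΔS = −(1.6 × 10⁻⁴)(-0.8)+(8 × 10⁻⁴)(+0.83) = 7.9 × 10⁻⁴ → stable
  90–143 m: −αΔT+βΔS = −(1.6 × 10⁻⁴)(-2.7)+(8 × 10⁻⁴)(-0.35) = 1.5 × 10⁻⁴ → stable
The 36–87 m interval has Δρ < 0: lighter water underlies denser water.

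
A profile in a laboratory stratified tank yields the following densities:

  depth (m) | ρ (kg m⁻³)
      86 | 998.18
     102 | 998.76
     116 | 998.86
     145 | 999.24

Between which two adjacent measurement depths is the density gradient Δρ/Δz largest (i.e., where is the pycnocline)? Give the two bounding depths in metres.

Compute the density gradient over each adjacent pair:
  86–102 m: Δρ/Δz = 0.58/16 = 0.036 kg m⁻⁴
  102–116 m: Δρ/Δz = 0.10/14 = 7.1 × 10⁻³ kg m⁻⁴
  116–145 m: Δρ/Δz = 0.38/29 = 0.013 kg m⁻⁴
The largest gradient is in the 86–102 m interval — the pycnocline.

86–102 m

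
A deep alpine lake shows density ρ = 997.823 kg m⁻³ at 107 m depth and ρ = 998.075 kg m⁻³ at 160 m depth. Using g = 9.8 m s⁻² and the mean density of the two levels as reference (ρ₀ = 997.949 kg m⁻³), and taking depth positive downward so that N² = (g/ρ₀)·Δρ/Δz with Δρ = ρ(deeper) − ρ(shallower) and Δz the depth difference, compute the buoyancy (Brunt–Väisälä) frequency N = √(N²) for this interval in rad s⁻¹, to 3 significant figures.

6.83 × 10⁻³ rad s⁻¹

Δρ = 998.075 − 997.823 = 0.252 kg m⁻³ over Δz = 160 − 107 = 53 m.
N² = (9.8/997.949) × (0.252/53) = 4.6692 × 10⁻⁵ s⁻².
N = √(4.6692 × 10⁻⁵) = 6.8332 × 10⁻³ rad s⁻¹ ≈ 6.83 × 10⁻³ rad s⁻¹.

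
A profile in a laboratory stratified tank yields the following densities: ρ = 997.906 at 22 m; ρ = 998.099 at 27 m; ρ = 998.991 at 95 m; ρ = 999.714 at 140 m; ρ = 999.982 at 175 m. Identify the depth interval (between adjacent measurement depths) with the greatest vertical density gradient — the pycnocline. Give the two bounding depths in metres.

Compute the density gradient over each adjacent pair:
  22–27 m: Δρ/Δz = 0.193/5 = 0.039 kg m⁻⁴
  27–95 m: Δρ/Δz = 0.892/68 = 0.013 kg m⁻⁴
  95–140 m: Δρ/Δz = 0.723/45 = 0.016 kg m⁻⁴
  140–175 m: Δρ/Δz = 0.268/35 = 7.7 × 10⁻³ kg m⁻⁴
The largest gradient is in the 22–27 m interval — the pycnocline.

22–27 m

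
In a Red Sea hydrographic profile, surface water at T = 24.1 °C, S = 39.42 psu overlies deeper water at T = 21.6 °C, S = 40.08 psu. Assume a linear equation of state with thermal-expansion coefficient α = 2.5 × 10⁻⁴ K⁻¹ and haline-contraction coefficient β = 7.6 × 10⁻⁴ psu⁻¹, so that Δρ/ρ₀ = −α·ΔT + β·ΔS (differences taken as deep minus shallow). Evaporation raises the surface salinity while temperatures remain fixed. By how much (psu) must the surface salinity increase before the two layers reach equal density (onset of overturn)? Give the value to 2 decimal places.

Neutral buoyancy requires −α(T_deep − T_surf) + β(S_deep − S_surf′) = 0.
S_surf′ = S_deep − (α/β)·ΔT = 40.08 − (2.5 × 10⁻⁴/7.6 × 10⁻⁴)·(-2.5) = 40.9024 psu.
Increase required: 40.9024 − 39.42 = 1.4824 psu.

1.48 psu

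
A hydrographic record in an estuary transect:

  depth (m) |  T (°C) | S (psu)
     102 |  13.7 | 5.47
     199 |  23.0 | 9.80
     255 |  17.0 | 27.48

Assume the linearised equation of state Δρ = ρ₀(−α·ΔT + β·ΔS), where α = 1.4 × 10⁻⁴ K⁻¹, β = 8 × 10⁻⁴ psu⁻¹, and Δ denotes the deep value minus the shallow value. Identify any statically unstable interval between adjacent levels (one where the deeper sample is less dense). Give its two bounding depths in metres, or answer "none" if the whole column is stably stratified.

none

Evaluate Δρ/ρ₀ = −αΔT + βΔS across each adjacent pair:
  102–199 m: −αΔT+βΔS = −(1.4 × 10⁻⁴)(+9.3)+(8 × 10⁻⁴)(+4.33) = 2.2 × 10⁻³ → stable
  199–255 m: −αΔT+βΔS = −(1.4 × 10⁻⁴)(-6.0)+(8 × 10⁻⁴)(+17.68) = 0.015 → stable
Every interval has Δρ > 0: the column is stably stratified throughout.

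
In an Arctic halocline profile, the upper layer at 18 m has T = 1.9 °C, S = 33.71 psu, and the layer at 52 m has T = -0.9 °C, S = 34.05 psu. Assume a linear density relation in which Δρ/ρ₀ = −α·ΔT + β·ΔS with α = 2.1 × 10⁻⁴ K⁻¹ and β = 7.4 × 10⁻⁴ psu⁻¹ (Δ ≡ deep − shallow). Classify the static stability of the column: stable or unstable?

stable

ΔT = -0.9 − 1.9 = -2.8 K and ΔS = 34.05 − 33.71 = +0.34 psu (deep − shallow).
−αΔT = 5.88 × 10⁻⁴; βΔS = 2.516 × 10⁻⁴; sum Δρ/ρ₀ = 8.396 × 10⁻⁴.
Δρ/ρ₀ > 0, so Δρ > 0: deeper water is denser → statically stable.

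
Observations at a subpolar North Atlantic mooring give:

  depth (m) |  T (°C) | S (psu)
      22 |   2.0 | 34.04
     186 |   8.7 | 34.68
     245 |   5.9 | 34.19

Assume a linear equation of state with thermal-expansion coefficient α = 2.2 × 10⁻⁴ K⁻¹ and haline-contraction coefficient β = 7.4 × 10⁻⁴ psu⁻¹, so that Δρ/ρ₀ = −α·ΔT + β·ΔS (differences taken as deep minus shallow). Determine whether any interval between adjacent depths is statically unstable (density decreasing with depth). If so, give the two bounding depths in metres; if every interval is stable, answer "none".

22–186 m

Evaluate Δρ/ρ₀ = −αΔT + βΔS across each adjacent pair:
  22–186 m: −αΔT+βΔS = −(2.2 × 10⁻⁴)(+6.7)+(7.4 × 10⁻⁴)(+0.64) = -1.0 × 10⁻³ → UNSTABLE
  186–245 m: −αΔT+βΔS = −(2.2 × 10⁻⁴)(-2.8)+(7.4 × 10⁻⁴)(-0.49) = 2.5 × 10⁻⁴ → stable
The 22–186 m interval has Δρ < 0: lighter water underlies denser water.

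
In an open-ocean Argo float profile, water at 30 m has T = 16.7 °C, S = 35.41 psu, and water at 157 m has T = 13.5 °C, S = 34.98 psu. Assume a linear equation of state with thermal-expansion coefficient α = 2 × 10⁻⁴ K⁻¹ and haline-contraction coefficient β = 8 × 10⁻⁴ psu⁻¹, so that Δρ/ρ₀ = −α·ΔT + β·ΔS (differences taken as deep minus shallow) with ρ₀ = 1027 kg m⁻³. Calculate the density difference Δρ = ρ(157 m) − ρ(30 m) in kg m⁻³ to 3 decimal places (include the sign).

ΔT = -3.2 K, ΔS = -0.43 psu (deep − shallow).
Δρ/ρ₀ = −(2 × 10⁻⁴)(-3.2) + (8 × 10⁻⁴)(-0.43) = 2.96 × 10⁻⁴.
Δρ = 1027 × (2.96 × 10⁻⁴) = +0.304 kg m⁻³.
Positive Δρ: denser below, stable.

+0.304 kg m⁻³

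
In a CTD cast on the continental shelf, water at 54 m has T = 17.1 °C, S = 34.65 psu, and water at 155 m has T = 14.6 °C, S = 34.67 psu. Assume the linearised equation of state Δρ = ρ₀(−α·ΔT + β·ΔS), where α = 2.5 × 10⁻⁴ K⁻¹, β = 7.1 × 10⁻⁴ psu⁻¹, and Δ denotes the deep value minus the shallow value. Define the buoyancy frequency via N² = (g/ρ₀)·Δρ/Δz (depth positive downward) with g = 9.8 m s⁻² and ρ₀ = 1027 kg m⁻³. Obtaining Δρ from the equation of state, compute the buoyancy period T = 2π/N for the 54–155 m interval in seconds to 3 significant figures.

798 s

ΔT = -2.5 K, ΔS = +0.02 psu (deep − shallow).
Δρ/ρ₀ = −αΔT + βΔS = 6.25 × 10⁻⁴ + 1.42 × 10⁻⁵ = 6.392 × 10⁻⁴, so Δρ ≈ 0.6565 kg m⁻³.
N² = (g/ρ₀)·Δρ/Δz = g·(Δρ/ρ₀)/Δz = 9.8 × 6.392 × 10⁻⁴ / 101 = 6.2021 × 10⁻⁵ s⁻².
N = √(6.2021 × 10⁻⁵) = 7.8753 × 10⁻³ rad s⁻¹ → T = 2π/N = 797.83 s ≈ 798 s.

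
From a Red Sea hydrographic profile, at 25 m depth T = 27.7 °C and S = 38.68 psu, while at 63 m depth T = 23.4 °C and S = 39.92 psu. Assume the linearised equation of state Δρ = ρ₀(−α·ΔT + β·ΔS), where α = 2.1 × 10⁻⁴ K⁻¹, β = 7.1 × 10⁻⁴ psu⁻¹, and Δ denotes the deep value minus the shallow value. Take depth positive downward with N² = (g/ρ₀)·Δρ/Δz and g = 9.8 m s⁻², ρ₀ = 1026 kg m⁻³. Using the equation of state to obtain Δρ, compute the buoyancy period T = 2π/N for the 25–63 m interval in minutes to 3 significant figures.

ΔT = -4.3 K, ΔS = +1.24 psu (deep − shallow).
Δρ/ρ₀ = −αΔT + βΔS = 9.03 × 10⁻⁴ + 8.804 × 10⁻⁴ = 1.7834 × 10⁻³, so Δρ ≈ 1.830 kg m⁻³.
N² = (g/ρ₀)·Δρ/Δz = g·(Δρ/ρ₀)/Δz = 9.8 × 1.7834 × 10⁻³ / 38 = 4.5993 × 10⁻⁴ s⁻².
N = √(4.5993 × 10⁻⁴) = 0.021446 rad s⁻¹ → T = 2π/N = 292.98 s = 4.8830 min ≈ 4.88 min.

4.88 min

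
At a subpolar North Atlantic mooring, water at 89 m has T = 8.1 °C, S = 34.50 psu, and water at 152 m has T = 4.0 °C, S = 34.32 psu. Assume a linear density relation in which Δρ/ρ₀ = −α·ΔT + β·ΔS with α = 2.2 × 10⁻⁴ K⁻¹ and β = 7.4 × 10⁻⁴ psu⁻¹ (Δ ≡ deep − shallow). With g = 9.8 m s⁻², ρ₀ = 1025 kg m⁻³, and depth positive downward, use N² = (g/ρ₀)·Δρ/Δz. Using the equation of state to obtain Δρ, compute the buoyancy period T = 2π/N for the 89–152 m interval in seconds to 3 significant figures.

575 s

ΔT = -4.1 K, ΔS = -0.18 psu (deep − shallow).
Δρ/ρ₀ = −αΔT + βΔS = 9.02 × 10⁻⁴ − 1.332 × 10⁻⁴ = 7.688 × 10⁻⁴, so Δρ ≈ 0.7880 kg m⁻³.
N² = (g/ρ₀)·Δρ/Δz = g·(Δρ/ρ₀)/Δz = 9.8 × 7.688 × 10⁻⁴ / 63 = 1.1959 × 10⁻⁴ s⁻².
N = √(1.1959 × 10⁻⁴) = 0.010936 rad s⁻¹ → T = 2π/N = 574.54 s ≈ 575 s.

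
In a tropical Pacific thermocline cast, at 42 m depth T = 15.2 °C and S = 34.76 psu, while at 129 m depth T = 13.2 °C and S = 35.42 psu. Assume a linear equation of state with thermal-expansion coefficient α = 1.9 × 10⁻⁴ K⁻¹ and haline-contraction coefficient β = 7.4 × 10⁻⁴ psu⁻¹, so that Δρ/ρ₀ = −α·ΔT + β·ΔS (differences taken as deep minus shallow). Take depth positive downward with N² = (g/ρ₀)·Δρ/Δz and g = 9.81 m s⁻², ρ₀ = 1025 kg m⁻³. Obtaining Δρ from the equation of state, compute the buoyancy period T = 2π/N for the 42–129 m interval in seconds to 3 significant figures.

ΔT = -2.0 K, ΔS = +0.66 psu (deep − shallow).
Δρ/ρ₀ = −αΔT + βΔS = 3.80 × 10⁻⁴ + 4.884 × 10⁻⁴ = 8.684 × 10⁻⁴, so Δρ ≈ 0.8901 kg m⁻³.
N² = (g/ρ₀)·Δρ/Δz = g·(Δρ/ρ₀)/Δz = 9.81 × 8.684 × 10⁻⁴ / 87 = 9.7920 × 10⁻⁵ s⁻².
N = √(9.7920 × 10⁻⁵) = 9.8955 × 10⁻³ rad s⁻¹ → T = 2π/N = 634.95 s ≈ 635 s.

635 s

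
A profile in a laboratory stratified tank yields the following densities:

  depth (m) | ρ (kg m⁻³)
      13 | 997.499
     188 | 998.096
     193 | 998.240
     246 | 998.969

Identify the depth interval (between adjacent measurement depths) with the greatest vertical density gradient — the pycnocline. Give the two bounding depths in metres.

188–193 m

Compute the density gradient over each adjacent pair:
  13–188 m: Δρ/Δz = 0.597/175 = 3.4 × 10⁻³ kg m⁻⁴
  188–193 m: Δρ/Δz = 0.144/5 = 0.029 kg m⁻⁴
  193–246 m: Δρ/Δz = 0.729/53 = 0.014 kg m⁻⁴
The largest gradient is in the 188–193 m interval — the pycnocline.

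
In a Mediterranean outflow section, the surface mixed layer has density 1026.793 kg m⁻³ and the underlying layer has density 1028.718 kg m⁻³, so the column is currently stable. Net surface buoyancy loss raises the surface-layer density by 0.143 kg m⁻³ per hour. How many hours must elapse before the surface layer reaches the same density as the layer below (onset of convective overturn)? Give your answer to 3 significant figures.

13.5 hours

Density deficit of the surface layer: 1028.718 − 1026.793 = 1.925 kg m⁻³.
Required change = 1.925 / 0.143 = 13.5 hours.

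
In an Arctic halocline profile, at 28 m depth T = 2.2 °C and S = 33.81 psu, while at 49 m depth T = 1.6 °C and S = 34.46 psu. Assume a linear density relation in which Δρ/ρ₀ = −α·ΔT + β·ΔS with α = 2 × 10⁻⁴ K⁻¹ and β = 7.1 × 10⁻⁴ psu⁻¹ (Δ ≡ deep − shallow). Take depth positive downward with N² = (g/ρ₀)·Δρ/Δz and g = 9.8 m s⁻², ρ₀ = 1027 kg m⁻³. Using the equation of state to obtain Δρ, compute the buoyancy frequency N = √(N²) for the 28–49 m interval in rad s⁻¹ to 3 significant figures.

ΔT = -0.6 K, ΔS = +0.65 psu (deep − shallow).
Δρ/ρ₀ = −αΔT + βΔS = 1.20 × 10⁻⁴ + 4.615 × 10⁻⁴ = 5.815 × 10⁻⁴, so Δρ ≈ 0.5972 kg m⁻³.
N² = (g/ρ₀)·Δρ/Δz = g·(Δρ/ρ₀)/Δz = 9.8 × 5.815 × 10⁻⁴ / 21 = 2.7137 × 10⁻⁴ s⁻².
N = √(2.7137 × 10⁻⁴) = 0.016473 rad s⁻¹ ≈ 0.0165 rad s⁻¹.

0.0165 rad s⁻¹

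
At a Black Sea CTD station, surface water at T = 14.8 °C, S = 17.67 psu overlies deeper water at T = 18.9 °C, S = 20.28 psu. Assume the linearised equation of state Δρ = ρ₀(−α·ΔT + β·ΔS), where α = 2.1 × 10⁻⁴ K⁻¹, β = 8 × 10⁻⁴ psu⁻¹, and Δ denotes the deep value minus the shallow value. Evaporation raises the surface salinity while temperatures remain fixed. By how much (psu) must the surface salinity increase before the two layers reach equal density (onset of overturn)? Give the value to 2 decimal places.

1.53 psu

Neutral buoyancy requires −α(T_deep − T_surf) + β(S_deep − S_surf′) = 0.
S_surf′ = S_deep − (α/β)·ΔT = 20.28 − (2.1 × 10⁻⁴/8 × 10⁻⁴)·(+4.1) = 19.2037 psu.
Increase required: 19.2037 − 17.67 = 1.5337 psu.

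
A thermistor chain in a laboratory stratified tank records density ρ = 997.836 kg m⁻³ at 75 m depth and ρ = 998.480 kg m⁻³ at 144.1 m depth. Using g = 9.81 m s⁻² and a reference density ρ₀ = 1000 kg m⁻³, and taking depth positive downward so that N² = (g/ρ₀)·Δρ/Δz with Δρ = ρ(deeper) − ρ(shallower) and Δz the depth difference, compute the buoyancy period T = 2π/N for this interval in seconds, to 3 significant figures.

657 s

Δρ = 998.480 − 997.836 = 0.644 kg m⁻³ over Δz = 144.1 − 75 = 69.1 m.
N² = (9.81/1000) × (0.644/69.1) = 9.1427 × 10⁻⁵ s⁻².
N = √(9.1427 × 10⁻⁵) = 9.5617 × 10⁻³ rad s⁻¹, so T = 2π/N = 657.12 s ≈ 657 s.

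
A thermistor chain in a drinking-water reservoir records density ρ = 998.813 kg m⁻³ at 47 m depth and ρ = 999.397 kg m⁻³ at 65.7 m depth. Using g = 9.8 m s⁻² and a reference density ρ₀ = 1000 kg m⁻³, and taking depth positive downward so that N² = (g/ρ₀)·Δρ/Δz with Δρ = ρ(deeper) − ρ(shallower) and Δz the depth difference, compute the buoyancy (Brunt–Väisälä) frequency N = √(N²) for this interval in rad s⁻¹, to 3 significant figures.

0.0175 rad s⁻¹

Δρ = 999.397 − 998.813 = 0.584 kg m⁻³ over Δz = 65.7 − 47 = 18.7 m.
N² = (9.8/1000) × (0.584/18.7) = 3.0605 × 10⁻⁴ s⁻².
N = √(3.0605 × 10⁻⁴) = 0.017494 rad s⁻¹ ≈ 0.0175 rad s⁻¹.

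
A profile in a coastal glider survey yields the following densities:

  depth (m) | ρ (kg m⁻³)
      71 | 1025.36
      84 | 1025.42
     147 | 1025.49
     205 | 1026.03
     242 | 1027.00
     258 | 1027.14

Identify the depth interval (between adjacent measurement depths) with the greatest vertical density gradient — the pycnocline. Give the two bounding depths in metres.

Compute the density gradient over each adjacent pair:
  71–84 m: Δρ/Δz = 0.06/13 = 4.6 × 10⁻³ kg m⁻⁴
  84–147 m: Δρ/Δz = 0.07/63 = 1.1 × 10⁻³ kg m⁻⁴
  147–205 m: Δρ/Δz = 0.54/58 = 9.3 × 10⁻³ kg m⁻⁴
  205–242 m: Δρ/Δz = 0.97/37 = 0.026 kg m⁻⁴
  242–258 m: Δρ/Δz = 0.14/16 = 8.8 × 10⁻³ kg m⁻⁴
The largest gradient is in the 205–242 m interval — the pycnocline.

205–242 m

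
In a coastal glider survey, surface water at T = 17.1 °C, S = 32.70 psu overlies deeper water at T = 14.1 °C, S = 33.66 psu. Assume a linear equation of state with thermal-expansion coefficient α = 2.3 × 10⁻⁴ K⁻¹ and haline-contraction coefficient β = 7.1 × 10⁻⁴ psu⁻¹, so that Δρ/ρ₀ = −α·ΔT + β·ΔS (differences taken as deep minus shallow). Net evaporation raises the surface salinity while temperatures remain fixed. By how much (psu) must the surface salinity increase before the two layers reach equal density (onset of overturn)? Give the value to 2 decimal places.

Neutral buoyancy requires −α(T_deep − T_surf) + β(S_deep − S_surf′) = 0.
S_surf′ = S_deep − (α/β)·ΔT = 33.66 − (2.3 × 10⁻⁴/7.1 × 10⁻⁴)·(-3.0) = 34.6318 psu.
Increase required: 34.6318 − 32.70 = 1.9318 psu.

1.93 psu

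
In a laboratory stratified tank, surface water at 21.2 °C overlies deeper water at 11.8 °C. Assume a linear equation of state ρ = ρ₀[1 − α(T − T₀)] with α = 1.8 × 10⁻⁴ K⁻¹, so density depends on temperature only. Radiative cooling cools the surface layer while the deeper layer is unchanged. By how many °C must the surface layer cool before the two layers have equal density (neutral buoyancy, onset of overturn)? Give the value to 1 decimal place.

With temperature the only control, equal density requires T_surf′ = T_deep.
T_surf′ = 11.8 °C.
Cooling required: 21.2 − 11.8 = 9.4 °C.

9.4 °C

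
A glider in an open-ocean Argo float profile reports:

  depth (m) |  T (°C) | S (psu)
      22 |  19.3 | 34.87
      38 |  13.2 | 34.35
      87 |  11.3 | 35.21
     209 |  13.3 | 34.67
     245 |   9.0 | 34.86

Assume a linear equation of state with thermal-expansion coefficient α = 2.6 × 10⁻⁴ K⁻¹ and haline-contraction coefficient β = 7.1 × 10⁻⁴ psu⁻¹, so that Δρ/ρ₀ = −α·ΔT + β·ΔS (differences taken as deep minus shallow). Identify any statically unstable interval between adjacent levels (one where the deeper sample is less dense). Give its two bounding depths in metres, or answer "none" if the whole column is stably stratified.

Evaluate Δρ/ρ₀ = −αΔT + βΔS across each adjacent pair:
  22–38 m: −αΔT+βΔS = −(2.6 × 10⁻⁴)(-6.1)+(7.1 × 10⁻⁴)(-0.52) = 1.2 × 10⁻³ → stable
  38–87 m: −αΔT+βΔS = −(2.6 × 10⁻⁴)(-1.9)+(7.1 × 10⁻⁴)(+0.86) = 1.1 × 10⁻³ → stable
  87–209 m: −αΔT+βΔS = −(2.6 × 10⁻⁴)(+2.0)+(7.1 × 10⁻⁴)(-0.54) = -9.0 × 10⁻⁴ → UNSTABLE
  209–245 m: −αΔT+βΔS = −(2.6 × 10⁻⁴)(-4.3)+(7.1 × 10⁻⁴)(+0.19) = 1.3 × 10⁻³ → stable
The 87–209 m interval has Δρ < 0: lighter water underlies denser water.

87–209 m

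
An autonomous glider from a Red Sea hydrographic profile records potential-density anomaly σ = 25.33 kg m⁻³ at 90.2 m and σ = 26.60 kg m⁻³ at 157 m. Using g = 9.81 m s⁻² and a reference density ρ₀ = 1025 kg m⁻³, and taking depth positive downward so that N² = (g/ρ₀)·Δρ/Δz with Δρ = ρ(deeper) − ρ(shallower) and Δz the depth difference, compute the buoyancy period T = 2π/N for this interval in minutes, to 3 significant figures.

Δρ = 1026.60 − 1025.33 = 1.27 kg m⁻³ over Δz = 157 − 90.2 = 66.8 m.
N² = (9.81/1025) × (1.27/66.8) = 1.8196 × 10⁻⁴ s⁻².
N = √(1.8196 × 10⁻⁴) = 0.013489 rad s⁻¹, so T = 2π/N = 465.80 s = 7.7633 min ≈ 7.76 min.

7.76 min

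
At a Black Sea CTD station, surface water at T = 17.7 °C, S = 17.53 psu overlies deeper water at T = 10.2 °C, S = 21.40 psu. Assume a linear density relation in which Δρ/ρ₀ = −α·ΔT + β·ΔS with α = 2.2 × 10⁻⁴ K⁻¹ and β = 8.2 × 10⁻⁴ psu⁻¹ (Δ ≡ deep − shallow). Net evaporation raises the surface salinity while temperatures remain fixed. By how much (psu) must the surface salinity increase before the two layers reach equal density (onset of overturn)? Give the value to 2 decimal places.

5.88 psu

Neutral buoyancy requires −α(T_deep − T_surf) + β(S_deep − S_surf′) = 0.
S_surf′ = S_deep − (α/β)·ΔT = 21.40 − (2.2 × 10⁻⁴/8.2 × 10⁻⁴)·(-7.5) = 23.4122 psu.
Increase required: 23.4122 − 17.53 = 5.8822 psu.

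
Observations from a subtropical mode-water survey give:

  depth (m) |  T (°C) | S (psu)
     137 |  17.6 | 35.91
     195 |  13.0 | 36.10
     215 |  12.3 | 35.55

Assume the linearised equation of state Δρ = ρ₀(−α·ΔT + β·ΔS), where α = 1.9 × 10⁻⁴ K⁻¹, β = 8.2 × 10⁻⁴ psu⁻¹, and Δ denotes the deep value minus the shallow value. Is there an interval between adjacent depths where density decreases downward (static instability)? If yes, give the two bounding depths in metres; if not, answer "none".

195–215 m

Evaluate Δρ/ρ₀ = −αΔT + βΔS across each adjacent pair:
  137–195 m: −αΔT+βΔS = −(1.9 × 10⁻⁴)(-4.6)+(8.2 × 10⁻⁴)(+0.19) = 1.0 × 10⁻³ → stable
  195–215 m: −αΔT+βΔS = −(1.9 × 10⁻⁴)(-0.7)+(8.2 × 10⁻⁴)(-0.55) = -3.2 × 10⁻⁴ → UNSTABLE
The 195–215 m interval has Δρ < 0: lighter water underlies denser water.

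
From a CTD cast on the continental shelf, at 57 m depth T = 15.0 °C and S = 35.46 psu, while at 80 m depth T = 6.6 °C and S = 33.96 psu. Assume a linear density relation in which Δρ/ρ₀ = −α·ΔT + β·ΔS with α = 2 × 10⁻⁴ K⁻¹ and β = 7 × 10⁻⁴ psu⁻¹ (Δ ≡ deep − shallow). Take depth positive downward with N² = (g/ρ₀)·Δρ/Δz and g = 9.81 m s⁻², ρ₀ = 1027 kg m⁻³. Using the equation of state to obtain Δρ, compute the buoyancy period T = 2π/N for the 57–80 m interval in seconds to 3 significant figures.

383 s

ΔT = -8.4 K, ΔS = -1.50 psu (deep − shallow).
Δρ/ρ₀ = −αΔT + βΔS = 1.68 × 10⁻³ − 1.05 × 10⁻³ = 6.30 × 10⁻⁴, so Δρ ≈ 0.6470 kg m⁻³.
N² = (g/ρ₀)·Δρ/Δz = g·(Δρ/ρ₀)/Δz = 9.81 × 6.30 × 10⁻⁴ / 23 = 2.6871 × 10⁻⁴ s⁻².
N = √(2.6871 × 10⁻⁴) = 0.016392 rad s⁻¹ → T = 2π/N = 383.31 s ≈ 383 s.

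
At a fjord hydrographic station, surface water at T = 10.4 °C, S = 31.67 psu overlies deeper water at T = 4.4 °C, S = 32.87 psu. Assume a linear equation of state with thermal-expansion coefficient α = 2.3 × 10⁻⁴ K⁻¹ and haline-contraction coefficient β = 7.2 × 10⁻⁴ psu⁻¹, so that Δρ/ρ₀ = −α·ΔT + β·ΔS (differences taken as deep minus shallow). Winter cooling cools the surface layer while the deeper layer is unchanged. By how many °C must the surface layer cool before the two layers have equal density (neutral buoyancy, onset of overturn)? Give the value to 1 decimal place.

Neutral buoyancy requires Δρ = 0, i.e. −α(T_deep − T_surf′) + β(S_deep − S_surf) = 0.
T_surf′ = T_deep − (β/α)·ΔS = 4.4 − (7.2 × 10⁻⁴/2.3 × 10⁻⁴)·(+1.20) = 0.643 °C.
Cooling required: 10.4 − (0.643) = 9.757 °C.

9.8 °C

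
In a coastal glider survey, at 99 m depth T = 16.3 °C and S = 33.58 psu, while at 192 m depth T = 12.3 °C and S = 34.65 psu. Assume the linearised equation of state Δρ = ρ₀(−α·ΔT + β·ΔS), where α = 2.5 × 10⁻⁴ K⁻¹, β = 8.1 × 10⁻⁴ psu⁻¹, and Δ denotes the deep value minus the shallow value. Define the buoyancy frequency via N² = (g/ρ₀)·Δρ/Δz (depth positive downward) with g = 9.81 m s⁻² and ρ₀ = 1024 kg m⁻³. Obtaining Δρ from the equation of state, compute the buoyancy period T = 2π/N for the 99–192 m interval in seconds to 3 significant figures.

ΔT = -4.0 K, ΔS = +1.07 psu (deep − shallow).
Δρ/ρ₀ = −αΔT + βΔS = 1.00 × 10⁻³ + 8.667 × 10⁻⁴ = 1.8667 × 10⁻³, so Δρ ≈ 1.912 kg m⁻³.
N² = (g/ρ₀)·Δρ/Δz = g·(Δρ/ρ₀)/Δz = 9.81 × 1.8667 × 10⁻³ / 93 = 1.9691 × 10⁻⁴ s⁻².
N = √(1.9691 × 10⁻⁴) = 0.014032 rad s⁻¹ → T = 2π/N = 447.78 s ≈ 448 s.

448 s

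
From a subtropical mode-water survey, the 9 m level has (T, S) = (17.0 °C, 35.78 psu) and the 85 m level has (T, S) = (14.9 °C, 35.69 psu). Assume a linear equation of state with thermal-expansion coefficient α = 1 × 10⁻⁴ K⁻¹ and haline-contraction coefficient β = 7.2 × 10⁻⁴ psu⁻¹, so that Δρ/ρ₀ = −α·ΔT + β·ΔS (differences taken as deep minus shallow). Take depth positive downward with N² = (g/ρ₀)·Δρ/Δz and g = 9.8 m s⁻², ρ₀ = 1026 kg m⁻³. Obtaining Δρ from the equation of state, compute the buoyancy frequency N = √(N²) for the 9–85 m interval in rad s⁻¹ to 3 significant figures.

ΔT = -2.1 K, ΔS = -0.09 psu (deep − shallow).
Δρ/ρ₀ = −αΔT + βΔS = 2.10 × 10⁻⁴ − 6.48 × 10⁻⁵ = 1.452 × 10⁻⁴, so Δρ ≈ 0.1490 kg m⁻³.
N² = (g/ρ₀)·Δρ/Δz = g·(Δρ/ρ₀)/Δz = 9.8 × 1.452 × 10⁻⁴ / 76 = 1.8723 × 10⁻⁵ s⁻².
N = √(1.8723 × 10⁻⁵) = 4.3270 × 10⁻³ rad s⁻¹ ≈ 4.33 × 10⁻³ rad s⁻¹.

4.33 × 10⁻³ rad s⁻¹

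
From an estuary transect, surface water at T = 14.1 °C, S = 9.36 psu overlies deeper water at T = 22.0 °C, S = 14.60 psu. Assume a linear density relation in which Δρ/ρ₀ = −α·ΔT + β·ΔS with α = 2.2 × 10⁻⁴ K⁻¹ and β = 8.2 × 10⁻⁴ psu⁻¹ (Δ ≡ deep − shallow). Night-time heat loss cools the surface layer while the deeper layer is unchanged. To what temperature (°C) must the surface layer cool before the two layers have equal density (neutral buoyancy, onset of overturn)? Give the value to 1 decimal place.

Neutral buoyancy requires Δρ = 0, i.e. −α(T_deep − T_surf′) + β(S_deep − S_surf) = 0.
T_surf′ = T_deep − (β/α)·ΔS = 22.0 − (8.2 × 10⁻⁴/2.2 × 10⁻⁴)·(+5.24) = 2.469 °C.
Cooling required: 14.1 − (2.469) = 11.631 °C.

2.5 °C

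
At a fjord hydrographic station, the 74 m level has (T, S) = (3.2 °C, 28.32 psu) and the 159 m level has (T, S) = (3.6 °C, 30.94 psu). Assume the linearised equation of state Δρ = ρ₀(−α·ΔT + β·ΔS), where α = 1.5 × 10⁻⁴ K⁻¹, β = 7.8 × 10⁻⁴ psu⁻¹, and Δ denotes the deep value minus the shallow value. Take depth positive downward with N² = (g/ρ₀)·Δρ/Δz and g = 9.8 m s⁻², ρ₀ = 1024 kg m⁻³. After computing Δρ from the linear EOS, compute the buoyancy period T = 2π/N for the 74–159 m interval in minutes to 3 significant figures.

ΔT = +0.4 K, ΔS = +2.62 psu (deep − shallow).
Δρ/ρ₀ = −αΔT + βΔS = -6.00 × 10⁻⁵ + 2.0436 × 10⁻³ = 1.9836 × 10⁻³, so Δρ ≈ 2.031 kg m⁻³.
N² = (g/ρ₀)·Δρ/Δz = g·(Δρ/ρ₀)/Δz = 9.8 × 1.9836 × 10⁻³ / 85 = 2.2870 × 10⁻⁴ s⁻².
N = √(2.2870 × 10⁻⁴) = 0.015123 rad s⁻¹ → T = 2π/N = 415.47 s = 6.9245 min ≈ 6.92 min.

6.92 min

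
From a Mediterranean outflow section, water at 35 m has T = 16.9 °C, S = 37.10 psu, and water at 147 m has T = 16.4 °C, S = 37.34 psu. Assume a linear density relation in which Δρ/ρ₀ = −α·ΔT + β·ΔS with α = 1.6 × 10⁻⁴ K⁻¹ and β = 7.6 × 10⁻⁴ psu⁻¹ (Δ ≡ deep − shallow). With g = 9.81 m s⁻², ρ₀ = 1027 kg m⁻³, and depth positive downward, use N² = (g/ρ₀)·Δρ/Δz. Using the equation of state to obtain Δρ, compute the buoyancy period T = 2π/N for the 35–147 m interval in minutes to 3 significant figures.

21.8 min

ΔT = -0.5 K, ΔS = +0.24 psu (deep − shallow).
Δρ/ρ₀ = −αΔT + βΔS = 8.00 × 10⁻⁵ + 1.824 × 10⁻⁴ = 2.624 × 10⁻⁴, so Δρ ≈ 0.2695 kg m⁻³.
N² = (g/ρ₀)·Δρ/Δz = g·(Δρ/ρ₀)/Δz = 9.81 × 2.624 × 10⁻⁴ / 112 = 2.2983 × 10⁻⁵ s⁻².
N = √(2.2983 × 10⁻⁵) = 4.7941 × 10⁻³ rad s⁻¹ → T = 2π/N = 1.3106 × 10³ s = 21.843 min ≈ 21.8 min.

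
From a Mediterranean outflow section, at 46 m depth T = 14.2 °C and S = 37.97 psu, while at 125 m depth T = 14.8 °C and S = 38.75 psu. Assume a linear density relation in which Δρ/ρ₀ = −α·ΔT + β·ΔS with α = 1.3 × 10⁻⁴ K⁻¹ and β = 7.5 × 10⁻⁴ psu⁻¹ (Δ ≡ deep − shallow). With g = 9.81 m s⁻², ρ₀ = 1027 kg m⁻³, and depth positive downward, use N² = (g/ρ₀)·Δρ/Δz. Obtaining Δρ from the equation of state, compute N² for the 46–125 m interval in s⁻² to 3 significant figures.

ΔT = +0.6 K, ΔS = +0.78 psu (deep − shallow).
Δρ/ρ₀ = −αΔT + βΔS = -7.80 × 10⁻⁵ + 5.85 × 10⁻⁴ = 5.07 × 10⁻⁴, so Δρ ≈ 0.5207 kg m⁻³.
N² = (g/ρ₀)·Δρ/Δz = g·(Δρ/ρ₀)/Δz = 9.81 × 5.07 × 10⁻⁴ / 79 = 6.2958 × 10⁻⁵ s⁻² ≈ 6.30 × 10⁻⁵ s⁻².

6.30 × 10⁻⁵ s⁻²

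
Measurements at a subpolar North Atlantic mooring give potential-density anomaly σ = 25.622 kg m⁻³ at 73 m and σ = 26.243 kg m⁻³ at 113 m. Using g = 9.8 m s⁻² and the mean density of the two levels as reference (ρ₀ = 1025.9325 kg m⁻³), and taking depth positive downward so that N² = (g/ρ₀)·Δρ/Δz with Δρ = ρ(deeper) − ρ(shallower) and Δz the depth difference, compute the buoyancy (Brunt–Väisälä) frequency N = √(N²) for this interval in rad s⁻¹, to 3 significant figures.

Δρ = 1026.243 − 1025.622 = 0.621 kg m⁻³ over Δz = 113 − 73 = 40 m.
N² = (9.8/1025.9325) × (0.621/40) = 1.4830 × 10⁻⁴ s⁻².
N = √(1.4830 × 10⁻⁴) = 0.012178 rad s⁻¹ ≈ 0.0122 rad s⁻¹.

0.0122 rad s⁻¹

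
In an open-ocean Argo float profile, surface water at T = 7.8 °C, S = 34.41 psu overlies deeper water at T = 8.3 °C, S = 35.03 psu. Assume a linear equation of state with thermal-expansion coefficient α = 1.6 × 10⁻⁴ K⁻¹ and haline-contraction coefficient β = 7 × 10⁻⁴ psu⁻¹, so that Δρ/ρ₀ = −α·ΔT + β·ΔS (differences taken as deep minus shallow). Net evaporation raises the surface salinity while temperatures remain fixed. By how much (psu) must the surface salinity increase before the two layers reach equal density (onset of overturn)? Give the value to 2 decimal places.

0.51 psu

Neutral buoyancy requires −α(T_deep − T_surf) + β(S_deep − S_surf′) = 0.
S_surf′ = S_deep − (α/β)·ΔT = 35.03 − (1.6 × 10⁻⁴/7 × 10⁻⁴)·(+0.5) = 34.9157 psu.
Increase required: 34.9157 − 34.41 = 0.5057 psu.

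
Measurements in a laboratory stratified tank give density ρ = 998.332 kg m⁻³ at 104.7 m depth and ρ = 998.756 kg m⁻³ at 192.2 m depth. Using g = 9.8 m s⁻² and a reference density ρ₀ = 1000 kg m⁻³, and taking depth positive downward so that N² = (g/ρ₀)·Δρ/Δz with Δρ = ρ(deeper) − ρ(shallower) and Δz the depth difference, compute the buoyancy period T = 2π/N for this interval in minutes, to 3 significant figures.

Δρ = 998.756 − 998.332 = 0.424 kg m⁻³ over Δz = 192.2 − 104.7 = 87.5 m.
N² = (9.8/1000) × (0.424/87.5) = 4.7488 × 10⁻⁵ s⁻².
N = √(4.7488 × 10⁻⁵) = 6.8912 × 10⁻³ rad s⁻¹, so T = 2π/N = 911.77 s = 15.196 min ≈ 15.2 min.

15.2 min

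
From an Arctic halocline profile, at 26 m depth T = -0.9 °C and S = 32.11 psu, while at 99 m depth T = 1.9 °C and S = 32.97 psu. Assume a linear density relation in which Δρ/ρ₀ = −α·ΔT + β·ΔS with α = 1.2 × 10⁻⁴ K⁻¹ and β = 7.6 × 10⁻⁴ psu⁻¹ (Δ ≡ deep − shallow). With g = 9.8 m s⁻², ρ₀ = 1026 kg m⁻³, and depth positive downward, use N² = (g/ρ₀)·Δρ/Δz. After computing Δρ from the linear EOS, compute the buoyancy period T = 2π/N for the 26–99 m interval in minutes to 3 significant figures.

ΔT = +2.8 K, ΔS = +0.86 psu (deep − shallow).
Δρ/ρ₀ = −αΔT + βΔS = -3.36 × 10⁻⁴ + 6.536 × 10⁻⁴ = 3.176 × 10⁻⁴, so Δρ ≈ 0.3259 kg m⁻³.
N² = (g/ρ₀)·Δρ/Δz = g·(Δρ/ρ₀)/Δz = 9.8 × 3.176 × 10⁻⁴ / 73 = 4.2637 × 10⁻⁵ s⁻².
N = √(4.2637 × 10⁻⁵) = 6.5297 × 10⁻³ rad s⁻¹ → T = 2π/N = 962.25 s = 16.038 min ≈ 16.0 min.

16.0 min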